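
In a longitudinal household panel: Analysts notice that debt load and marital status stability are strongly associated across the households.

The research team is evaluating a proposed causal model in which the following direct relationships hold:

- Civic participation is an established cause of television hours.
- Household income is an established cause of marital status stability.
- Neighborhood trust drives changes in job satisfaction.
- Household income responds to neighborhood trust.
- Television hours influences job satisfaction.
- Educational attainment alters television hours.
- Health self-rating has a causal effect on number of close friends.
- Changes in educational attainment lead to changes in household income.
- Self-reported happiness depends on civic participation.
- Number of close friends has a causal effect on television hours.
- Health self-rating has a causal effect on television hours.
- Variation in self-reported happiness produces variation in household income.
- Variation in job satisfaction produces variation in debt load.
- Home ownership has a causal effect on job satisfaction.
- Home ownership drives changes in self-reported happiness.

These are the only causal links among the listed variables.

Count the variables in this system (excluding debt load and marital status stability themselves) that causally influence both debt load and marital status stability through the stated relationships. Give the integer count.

4

The common causes are: civic participation (to debt load via civic participation → television hours → job satisfaction → debt load; to marital status stability via civic participation → self-reported happiness → household income → marital status stability); educational attainment (to debt load via educational attainment → television hours → job satisfaction → debt load; to marital status stability via educational attainment → household income → marital status stability); home ownership (to debt load via home ownership → job satisfaction → debt load; to marital status stability via home ownership → self-reported happiness → household income → marital status stability); neighborhood trust (to debt load via neighborhood trust → job satisfaction → debt load; to marital status stability via neighborhood trust → household income → marital status stability).
Every other variable lacks a causal path to at least one of debt load and marital status stability.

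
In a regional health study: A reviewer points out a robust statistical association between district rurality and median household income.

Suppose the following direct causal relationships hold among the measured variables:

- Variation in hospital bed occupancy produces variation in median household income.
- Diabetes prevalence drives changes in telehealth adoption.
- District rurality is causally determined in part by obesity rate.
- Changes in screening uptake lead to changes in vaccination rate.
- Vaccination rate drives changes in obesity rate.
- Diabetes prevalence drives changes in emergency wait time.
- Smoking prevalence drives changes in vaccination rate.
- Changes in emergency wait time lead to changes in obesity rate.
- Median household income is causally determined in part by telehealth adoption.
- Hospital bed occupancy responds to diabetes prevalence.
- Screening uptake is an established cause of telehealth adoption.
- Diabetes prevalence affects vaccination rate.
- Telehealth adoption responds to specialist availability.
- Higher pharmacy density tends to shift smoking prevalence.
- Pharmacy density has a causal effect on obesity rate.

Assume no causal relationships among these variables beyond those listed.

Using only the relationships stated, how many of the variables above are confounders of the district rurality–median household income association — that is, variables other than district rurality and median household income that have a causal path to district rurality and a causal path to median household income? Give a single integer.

2

The common causes are: diabetes prevalence (to district rurality via diabetes prevalence → vaccination rate → obesity rate → district rurality; to median household income via diabetes prevalence → hospital bed occupancy → median household income); screening uptake (to district rurality via screening uptake → vaccination rate → obesity rate → district rurality; to median household income via screening uptake → telehealth adoption → median household income).
Every other variable lacks a causal path to at least one of district rurality and median household income.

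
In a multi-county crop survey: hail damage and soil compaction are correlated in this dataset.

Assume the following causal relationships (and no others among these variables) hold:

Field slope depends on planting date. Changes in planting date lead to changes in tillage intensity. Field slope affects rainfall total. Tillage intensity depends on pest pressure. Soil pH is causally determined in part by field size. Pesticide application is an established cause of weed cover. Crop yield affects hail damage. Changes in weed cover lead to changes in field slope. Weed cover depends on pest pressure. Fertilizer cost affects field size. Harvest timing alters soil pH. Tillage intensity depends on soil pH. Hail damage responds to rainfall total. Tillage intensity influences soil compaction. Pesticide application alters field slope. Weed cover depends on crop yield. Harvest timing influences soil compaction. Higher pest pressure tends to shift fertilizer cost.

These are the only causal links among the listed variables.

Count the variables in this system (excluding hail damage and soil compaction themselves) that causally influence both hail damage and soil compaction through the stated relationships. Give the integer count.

The common causes are: pest pressure (to hail damage via pest pressure → weed cover → field slope → rainfall total → hail damage; to soil compaction via pest pressure → tillage intensity → soil compaction); planting date (to hail damage via planting date → field slope → rainfall total → hail damage; to soil compaction via planting date → tillage intensity → soil compaction).
Every other variable lacks a causal path to at least one of hail damage and soil compaction.

2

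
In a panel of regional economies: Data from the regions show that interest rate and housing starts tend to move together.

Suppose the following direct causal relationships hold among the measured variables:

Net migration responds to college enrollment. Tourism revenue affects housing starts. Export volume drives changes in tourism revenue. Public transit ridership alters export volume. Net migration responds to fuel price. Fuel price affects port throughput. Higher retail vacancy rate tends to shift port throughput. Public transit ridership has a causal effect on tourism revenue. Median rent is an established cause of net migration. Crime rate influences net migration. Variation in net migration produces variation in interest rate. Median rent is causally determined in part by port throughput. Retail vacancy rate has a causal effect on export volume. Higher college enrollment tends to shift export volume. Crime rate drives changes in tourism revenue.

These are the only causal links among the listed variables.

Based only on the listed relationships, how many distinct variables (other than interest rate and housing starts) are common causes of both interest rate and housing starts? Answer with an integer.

3

The common causes are: college enrollment (to interest rate via college enrollment → net migration → interest rate; to housing starts via college enrollment → export volume → tourism revenue → housing starts); crime rate (to interest rate via crime rate → net migration → interest rate; to housing starts via crime rate → tourism revenue → housing starts); retail vacancy rate (to interest rate via retail vacancy rate → port throughput → median rent → net migration → interest rate; to housing starts via retail vacancy rate → export volume → tourism revenue → housing starts).
Every other variable lacks a causal path to at least one of interest rate and housing starts.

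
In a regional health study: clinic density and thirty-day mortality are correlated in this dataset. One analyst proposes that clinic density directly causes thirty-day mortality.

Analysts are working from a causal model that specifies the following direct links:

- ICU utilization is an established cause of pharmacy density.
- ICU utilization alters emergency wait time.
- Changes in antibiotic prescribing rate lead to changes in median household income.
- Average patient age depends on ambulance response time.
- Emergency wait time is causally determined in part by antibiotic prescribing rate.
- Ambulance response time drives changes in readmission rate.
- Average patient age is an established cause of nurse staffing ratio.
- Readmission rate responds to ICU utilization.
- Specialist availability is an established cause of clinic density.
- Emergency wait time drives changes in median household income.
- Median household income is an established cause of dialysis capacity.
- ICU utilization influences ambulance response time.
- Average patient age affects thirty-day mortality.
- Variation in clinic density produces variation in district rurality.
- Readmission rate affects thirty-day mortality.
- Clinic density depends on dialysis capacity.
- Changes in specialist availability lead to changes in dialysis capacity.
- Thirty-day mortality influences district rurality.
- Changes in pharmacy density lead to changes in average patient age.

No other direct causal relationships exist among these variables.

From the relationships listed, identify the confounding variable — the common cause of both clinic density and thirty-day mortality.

ICU utilization has a causal path to clinic density (ICU utilization → emergency wait time → median household income → dialysis capacity → clinic density) and a separate causal path to thirty-day mortality (ICU utilization → readmission rate → thirty-day mortality), so it is a common cause of both.
No stated relationship gives clinic density a causal route to thirty-day mortality, so the correlation is explained by the shared upstream cause rather than a direct effect.

ICU utilization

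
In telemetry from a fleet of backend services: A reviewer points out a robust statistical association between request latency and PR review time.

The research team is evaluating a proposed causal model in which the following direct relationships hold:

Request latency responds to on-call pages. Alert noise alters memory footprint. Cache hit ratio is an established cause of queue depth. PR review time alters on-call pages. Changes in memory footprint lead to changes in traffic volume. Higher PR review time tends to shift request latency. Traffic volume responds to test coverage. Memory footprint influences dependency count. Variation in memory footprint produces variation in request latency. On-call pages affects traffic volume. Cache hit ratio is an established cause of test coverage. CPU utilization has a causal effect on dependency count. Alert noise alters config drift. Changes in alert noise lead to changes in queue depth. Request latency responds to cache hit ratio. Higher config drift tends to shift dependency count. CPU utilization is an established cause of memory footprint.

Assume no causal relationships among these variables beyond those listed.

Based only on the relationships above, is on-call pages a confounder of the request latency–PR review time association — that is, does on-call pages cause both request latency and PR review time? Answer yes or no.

no

On-call pages has no stated causal path to PR review time. A confounder must cause both variables, so on-call pages does not qualify.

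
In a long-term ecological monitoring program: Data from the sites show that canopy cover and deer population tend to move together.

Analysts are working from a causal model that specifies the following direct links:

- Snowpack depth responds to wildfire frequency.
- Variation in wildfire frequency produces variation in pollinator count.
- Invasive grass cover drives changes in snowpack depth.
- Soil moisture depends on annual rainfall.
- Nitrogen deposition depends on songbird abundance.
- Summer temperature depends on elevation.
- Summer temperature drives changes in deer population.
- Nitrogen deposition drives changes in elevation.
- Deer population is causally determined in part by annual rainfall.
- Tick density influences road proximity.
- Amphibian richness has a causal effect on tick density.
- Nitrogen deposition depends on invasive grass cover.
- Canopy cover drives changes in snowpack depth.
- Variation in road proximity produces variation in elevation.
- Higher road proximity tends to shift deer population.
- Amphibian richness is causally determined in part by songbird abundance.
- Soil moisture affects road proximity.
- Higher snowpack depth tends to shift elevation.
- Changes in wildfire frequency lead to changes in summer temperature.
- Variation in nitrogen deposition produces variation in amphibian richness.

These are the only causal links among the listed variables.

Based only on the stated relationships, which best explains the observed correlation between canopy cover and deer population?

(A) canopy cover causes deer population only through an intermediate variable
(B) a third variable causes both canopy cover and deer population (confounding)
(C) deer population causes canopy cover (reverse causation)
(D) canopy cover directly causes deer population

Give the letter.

A

Canopy cover reaches deer population through canopy cover → snowpack depth → elevation → summer temperature → deer population — an indirect causal chain with no direct canopy cover → deer population link. No variable causes both canopy cover and deer population, so confounding is ruled out; the effect is mediated.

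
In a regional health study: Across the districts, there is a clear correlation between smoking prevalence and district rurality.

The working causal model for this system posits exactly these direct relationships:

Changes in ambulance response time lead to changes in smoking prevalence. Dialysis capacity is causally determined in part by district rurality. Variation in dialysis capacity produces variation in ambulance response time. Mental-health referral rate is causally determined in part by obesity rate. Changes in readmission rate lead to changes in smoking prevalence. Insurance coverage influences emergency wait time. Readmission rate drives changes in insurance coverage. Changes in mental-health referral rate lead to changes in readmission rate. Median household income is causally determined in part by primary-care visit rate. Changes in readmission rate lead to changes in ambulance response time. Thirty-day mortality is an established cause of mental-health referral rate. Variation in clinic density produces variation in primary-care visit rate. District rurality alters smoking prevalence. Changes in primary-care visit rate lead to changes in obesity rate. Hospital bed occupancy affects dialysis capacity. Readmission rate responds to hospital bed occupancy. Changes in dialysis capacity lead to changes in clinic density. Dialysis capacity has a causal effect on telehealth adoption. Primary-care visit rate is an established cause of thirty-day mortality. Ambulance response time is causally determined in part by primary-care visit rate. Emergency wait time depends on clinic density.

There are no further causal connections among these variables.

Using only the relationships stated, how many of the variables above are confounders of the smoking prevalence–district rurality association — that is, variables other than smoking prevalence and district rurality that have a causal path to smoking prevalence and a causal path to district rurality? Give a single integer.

No listed variable has a causal path to both smoking prevalence and district rurality, so there are no common causes.

0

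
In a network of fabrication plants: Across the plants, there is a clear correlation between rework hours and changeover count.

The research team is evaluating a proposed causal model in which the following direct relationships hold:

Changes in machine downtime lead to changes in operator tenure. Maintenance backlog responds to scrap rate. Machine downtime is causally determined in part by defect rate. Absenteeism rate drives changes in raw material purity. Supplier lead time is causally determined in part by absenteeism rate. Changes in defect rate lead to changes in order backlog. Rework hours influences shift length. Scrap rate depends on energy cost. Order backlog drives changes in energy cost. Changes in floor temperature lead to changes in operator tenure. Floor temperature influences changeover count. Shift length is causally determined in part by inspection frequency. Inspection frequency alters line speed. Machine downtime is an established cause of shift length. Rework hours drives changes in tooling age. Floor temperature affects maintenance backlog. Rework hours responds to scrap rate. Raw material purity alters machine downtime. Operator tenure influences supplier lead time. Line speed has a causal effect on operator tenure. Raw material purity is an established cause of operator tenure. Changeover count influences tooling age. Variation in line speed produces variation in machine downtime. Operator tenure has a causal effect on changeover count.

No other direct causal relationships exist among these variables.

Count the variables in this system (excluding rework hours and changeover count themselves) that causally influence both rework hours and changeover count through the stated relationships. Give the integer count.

The common causes are: defect rate (to rework hours via defect rate → order backlog → energy cost → scrap rate → rework hours; to changeover count via defect rate → machine downtime → operator tenure → changeover count).
Every other variable lacks a causal path to at least one of rework hours and changeover count.

1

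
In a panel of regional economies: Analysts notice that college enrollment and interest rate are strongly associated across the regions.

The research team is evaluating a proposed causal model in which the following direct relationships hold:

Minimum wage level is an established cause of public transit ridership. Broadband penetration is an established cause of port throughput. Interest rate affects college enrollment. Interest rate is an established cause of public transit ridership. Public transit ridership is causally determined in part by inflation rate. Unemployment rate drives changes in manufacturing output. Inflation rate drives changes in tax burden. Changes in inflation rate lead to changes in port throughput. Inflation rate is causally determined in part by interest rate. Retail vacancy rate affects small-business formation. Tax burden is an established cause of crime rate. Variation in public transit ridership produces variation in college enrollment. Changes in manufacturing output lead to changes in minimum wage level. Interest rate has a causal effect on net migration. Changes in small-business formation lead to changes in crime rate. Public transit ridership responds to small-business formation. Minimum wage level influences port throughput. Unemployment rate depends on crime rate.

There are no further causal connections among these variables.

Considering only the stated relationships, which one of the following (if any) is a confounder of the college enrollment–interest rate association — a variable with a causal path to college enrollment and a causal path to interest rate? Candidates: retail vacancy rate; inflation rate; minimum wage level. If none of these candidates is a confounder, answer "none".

None of the listed candidates has causal paths to both college enrollment and interest rate in the stated relationships, so none is a common cause.

none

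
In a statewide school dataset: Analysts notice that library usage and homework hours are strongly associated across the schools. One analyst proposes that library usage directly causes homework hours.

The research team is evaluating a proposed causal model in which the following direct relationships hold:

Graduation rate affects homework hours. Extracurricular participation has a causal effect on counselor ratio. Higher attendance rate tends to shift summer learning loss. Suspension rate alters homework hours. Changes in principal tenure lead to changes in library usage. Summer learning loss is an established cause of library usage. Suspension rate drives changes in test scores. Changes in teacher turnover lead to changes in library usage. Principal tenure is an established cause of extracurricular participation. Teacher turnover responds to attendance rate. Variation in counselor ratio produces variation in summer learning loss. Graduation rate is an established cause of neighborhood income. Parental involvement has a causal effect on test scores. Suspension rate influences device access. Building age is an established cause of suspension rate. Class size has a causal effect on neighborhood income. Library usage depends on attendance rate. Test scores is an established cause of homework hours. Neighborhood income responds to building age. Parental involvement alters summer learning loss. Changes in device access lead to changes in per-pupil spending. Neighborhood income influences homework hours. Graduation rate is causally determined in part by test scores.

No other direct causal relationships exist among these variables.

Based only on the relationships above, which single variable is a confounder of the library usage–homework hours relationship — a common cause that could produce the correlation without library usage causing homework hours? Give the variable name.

parental involvement

Parental involvement has a causal path to library usage (parental involvement → summer learning loss → library usage) and a separate causal path to homework hours (parental involvement → test scores → homework hours), so it is a common cause of both.
No stated relationship gives library usage a causal route to homework hours, so the correlation is explained by the shared upstream cause rather than a direct effect.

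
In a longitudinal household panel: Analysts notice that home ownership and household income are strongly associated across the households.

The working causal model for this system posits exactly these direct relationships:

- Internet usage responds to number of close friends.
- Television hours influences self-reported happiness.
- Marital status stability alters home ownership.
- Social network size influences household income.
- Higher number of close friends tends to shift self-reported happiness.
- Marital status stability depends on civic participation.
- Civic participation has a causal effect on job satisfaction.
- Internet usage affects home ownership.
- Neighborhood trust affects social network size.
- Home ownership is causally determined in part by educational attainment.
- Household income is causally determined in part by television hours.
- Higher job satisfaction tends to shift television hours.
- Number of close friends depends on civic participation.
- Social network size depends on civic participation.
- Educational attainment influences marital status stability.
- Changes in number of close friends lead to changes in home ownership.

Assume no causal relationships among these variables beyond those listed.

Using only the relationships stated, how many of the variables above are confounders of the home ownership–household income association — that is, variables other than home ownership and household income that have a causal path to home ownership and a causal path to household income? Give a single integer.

The common causes are: civic participation (to home ownership via civic participation → marital status stability → home ownership; to household income via civic participation → social network size → household income).
Every other variable lacks a causal path to at least one of home ownership and household income.

1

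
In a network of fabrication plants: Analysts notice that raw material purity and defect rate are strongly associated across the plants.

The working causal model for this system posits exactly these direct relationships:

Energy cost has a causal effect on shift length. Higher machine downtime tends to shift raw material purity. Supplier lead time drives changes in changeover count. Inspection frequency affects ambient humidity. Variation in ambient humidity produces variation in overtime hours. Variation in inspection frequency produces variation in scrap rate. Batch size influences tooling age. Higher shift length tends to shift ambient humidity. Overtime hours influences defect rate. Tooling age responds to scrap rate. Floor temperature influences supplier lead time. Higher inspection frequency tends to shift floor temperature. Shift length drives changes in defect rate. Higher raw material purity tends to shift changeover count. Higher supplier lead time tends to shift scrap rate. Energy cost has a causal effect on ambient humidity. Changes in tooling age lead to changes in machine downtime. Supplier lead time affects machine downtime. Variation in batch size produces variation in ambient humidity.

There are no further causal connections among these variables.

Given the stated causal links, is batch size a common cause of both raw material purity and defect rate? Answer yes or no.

yes

Batch size has a causal path to raw material purity (batch size → tooling age → machine downtime → raw material purity) and to defect rate (batch size → ambient humidity → overtime hours → defect rate), so it is a common cause of both — a confounder.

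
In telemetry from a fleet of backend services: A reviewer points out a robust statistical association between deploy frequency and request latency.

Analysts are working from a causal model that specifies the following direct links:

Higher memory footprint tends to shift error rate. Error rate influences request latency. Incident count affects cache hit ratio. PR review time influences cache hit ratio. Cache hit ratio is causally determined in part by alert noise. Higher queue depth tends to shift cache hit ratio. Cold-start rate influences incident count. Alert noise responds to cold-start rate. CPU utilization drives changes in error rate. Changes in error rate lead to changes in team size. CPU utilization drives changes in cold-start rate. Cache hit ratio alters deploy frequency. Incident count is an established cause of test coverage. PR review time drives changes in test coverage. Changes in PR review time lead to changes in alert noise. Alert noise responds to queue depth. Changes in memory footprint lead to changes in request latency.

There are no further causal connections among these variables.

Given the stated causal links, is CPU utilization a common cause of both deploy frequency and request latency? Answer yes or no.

CPU utilization has a causal path to deploy frequency (CPU utilization → cold-start rate → incident count → cache hit ratio → deploy frequency) and to request latency (CPU utilization → error rate → request latency), so it is a common cause of both — a confounder.

yes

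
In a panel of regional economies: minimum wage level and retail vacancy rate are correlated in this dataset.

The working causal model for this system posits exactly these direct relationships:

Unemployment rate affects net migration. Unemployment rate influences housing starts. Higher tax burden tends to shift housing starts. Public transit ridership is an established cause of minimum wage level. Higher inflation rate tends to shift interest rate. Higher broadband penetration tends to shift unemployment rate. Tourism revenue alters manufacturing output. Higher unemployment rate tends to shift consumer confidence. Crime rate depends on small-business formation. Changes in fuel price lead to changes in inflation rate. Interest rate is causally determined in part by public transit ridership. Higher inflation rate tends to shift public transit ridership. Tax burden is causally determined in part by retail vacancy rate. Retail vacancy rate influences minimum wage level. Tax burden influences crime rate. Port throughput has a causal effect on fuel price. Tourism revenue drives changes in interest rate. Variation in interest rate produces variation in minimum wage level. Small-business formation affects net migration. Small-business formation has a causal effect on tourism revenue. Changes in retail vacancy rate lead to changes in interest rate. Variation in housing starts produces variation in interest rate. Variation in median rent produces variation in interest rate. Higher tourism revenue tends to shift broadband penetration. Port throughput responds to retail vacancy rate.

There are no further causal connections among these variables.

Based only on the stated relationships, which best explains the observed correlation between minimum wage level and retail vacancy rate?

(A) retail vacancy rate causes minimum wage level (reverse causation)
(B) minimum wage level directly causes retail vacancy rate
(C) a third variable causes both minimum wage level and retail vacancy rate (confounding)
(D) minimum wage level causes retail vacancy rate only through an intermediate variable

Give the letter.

The stated link runs retail vacancy rate → minimum wage level; minimum wage level has no causal path to retail vacancy rate. No variable causes both, so confounding is ruled out. The correlation reflects reverse causation.

A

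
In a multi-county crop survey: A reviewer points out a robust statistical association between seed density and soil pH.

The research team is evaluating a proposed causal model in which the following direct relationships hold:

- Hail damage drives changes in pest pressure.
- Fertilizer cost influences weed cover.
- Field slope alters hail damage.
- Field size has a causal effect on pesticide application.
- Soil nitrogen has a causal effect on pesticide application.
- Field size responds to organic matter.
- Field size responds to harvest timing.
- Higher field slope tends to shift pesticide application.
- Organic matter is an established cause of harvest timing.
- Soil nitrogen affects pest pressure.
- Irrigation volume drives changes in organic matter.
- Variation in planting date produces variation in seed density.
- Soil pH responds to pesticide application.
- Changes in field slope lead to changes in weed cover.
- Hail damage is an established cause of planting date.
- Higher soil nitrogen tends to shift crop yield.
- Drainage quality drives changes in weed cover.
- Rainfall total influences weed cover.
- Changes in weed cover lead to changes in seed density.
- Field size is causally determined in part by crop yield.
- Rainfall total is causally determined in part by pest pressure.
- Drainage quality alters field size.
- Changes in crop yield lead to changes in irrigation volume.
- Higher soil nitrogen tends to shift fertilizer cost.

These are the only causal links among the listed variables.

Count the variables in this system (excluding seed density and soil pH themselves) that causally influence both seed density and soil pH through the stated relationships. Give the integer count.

The common causes are: drainage quality (to seed density via drainage quality → weed cover → seed density; to soil pH via drainage quality → field size → pesticide application → soil pH); field slope (to seed density via field slope → weed cover → seed density; to soil pH via field slope → pesticide application → soil pH); soil nitrogen (to seed density via soil nitrogen → fertilizer cost → weed cover → seed density; to soil pH via soil nitrogen → pesticide application → soil pH).
Every other variable lacks a causal path to at least one of seed density and soil pH.

3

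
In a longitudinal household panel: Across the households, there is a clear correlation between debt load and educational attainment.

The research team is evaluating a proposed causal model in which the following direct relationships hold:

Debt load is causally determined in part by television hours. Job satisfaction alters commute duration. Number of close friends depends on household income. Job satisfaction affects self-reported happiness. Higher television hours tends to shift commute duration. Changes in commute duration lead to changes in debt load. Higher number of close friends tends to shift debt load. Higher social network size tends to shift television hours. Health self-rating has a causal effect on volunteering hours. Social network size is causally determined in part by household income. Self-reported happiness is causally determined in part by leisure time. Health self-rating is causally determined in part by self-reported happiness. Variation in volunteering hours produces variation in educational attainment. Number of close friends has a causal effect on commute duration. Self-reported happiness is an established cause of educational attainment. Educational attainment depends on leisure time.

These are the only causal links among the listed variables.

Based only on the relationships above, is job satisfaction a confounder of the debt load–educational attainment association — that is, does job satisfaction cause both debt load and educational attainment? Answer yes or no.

yes

Job satisfaction has a causal path to debt load (job satisfaction → commute duration → debt load) and to educational attainment (job satisfaction → self-reported happiness → educational attainment), so it is a common cause of both — a confounder.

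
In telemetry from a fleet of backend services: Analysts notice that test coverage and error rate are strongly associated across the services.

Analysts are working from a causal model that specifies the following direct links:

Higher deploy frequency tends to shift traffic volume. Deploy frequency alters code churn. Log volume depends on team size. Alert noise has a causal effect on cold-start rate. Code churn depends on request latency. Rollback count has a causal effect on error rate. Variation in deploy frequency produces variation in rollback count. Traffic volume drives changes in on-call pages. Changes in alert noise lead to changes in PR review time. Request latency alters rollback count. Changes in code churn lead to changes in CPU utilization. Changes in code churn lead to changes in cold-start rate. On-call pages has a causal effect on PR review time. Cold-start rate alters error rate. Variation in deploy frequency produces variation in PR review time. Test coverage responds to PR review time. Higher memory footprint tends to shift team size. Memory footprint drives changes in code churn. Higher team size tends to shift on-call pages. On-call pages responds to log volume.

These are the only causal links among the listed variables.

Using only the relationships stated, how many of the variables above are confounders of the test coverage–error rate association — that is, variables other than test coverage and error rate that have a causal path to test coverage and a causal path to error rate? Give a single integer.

The common causes are: alert noise (to test coverage via alert noise → PR review time → test coverage; to error rate via alert noise → cold-start rate → error rate); deploy frequency (to test coverage via deploy frequency → PR review time → test coverage; to error rate via deploy frequency → rollback count → error rate); memory footprint (to test coverage via memory footprint → team size → on-call pages → PR review time → test coverage; to error rate via memory footprint → code churn → cold-start rate → error rate).
Every other variable lacks a causal path to at least one of test coverage and error rate.

3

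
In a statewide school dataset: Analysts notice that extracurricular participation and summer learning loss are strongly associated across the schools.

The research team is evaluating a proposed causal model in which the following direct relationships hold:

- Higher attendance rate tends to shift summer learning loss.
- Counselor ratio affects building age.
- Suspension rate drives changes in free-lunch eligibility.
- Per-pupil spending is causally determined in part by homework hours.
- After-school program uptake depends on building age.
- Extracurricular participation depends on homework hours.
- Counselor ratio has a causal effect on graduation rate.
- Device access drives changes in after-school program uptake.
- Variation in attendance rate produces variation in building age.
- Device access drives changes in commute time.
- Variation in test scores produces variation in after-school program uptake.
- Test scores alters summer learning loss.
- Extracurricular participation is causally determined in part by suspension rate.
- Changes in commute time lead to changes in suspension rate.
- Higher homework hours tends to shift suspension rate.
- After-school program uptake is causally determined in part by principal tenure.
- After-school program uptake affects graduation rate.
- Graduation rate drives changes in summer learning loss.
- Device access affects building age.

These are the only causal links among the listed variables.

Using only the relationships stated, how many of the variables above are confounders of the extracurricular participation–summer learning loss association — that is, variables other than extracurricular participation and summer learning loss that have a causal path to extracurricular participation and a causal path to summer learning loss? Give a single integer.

1

The common causes are: device access (to extracurricular participation via device access → commute time → suspension rate → extracurricular participation; to summer learning loss via device access → after-school program uptake → graduation rate → summer learning loss).
Every other variable lacks a causal path to at least one of extracurricular participation and summer learning loss.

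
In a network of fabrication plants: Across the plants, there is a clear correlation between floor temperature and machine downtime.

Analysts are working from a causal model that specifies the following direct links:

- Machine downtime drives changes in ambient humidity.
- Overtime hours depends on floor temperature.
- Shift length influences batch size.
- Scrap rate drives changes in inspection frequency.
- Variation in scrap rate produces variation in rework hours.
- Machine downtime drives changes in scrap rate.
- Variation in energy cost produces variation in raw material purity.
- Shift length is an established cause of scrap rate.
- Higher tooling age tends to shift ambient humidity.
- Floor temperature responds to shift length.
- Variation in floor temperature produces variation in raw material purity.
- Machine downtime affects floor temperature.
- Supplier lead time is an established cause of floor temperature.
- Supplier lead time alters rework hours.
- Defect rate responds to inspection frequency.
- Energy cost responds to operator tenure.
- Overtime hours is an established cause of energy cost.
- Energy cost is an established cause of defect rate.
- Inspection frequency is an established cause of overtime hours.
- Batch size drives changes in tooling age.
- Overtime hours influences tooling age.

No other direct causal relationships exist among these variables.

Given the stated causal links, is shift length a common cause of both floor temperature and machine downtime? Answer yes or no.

no

Shift length has no stated causal path to machine downtime. A confounder must cause both variables, so shift length does not qualify.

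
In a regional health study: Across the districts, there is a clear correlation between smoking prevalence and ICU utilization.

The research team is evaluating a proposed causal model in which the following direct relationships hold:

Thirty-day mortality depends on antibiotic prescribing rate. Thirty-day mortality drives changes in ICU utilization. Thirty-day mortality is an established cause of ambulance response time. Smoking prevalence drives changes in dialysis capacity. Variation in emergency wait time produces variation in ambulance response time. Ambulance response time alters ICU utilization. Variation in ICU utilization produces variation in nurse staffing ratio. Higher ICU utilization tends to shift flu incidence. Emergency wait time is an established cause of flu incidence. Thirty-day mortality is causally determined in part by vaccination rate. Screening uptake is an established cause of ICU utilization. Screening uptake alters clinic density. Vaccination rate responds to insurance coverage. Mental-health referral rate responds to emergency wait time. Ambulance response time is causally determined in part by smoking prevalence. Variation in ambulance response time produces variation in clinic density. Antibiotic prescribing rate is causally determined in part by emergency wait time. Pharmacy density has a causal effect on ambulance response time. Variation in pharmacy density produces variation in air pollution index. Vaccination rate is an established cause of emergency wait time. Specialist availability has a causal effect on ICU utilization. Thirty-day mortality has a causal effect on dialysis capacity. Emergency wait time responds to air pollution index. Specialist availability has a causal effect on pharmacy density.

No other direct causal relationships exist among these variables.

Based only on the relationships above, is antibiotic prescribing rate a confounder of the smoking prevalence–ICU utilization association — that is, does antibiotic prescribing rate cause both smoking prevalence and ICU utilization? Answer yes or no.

Antibiotic prescribing rate has no stated causal path to smoking prevalence. A confounder must cause both variables, so antibiotic prescribing rate does not qualify.

no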